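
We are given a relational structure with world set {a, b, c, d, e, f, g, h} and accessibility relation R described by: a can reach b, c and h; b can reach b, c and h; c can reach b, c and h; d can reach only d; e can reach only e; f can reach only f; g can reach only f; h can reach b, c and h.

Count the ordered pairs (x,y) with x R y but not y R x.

4

Enumerating: (a,b), (a,c), (a,h), (g,f).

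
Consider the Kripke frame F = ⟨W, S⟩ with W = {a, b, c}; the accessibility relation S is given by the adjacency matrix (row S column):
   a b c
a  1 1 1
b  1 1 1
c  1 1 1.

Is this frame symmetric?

Symmetric: yes — every pair in S has its reverse in S.

Yes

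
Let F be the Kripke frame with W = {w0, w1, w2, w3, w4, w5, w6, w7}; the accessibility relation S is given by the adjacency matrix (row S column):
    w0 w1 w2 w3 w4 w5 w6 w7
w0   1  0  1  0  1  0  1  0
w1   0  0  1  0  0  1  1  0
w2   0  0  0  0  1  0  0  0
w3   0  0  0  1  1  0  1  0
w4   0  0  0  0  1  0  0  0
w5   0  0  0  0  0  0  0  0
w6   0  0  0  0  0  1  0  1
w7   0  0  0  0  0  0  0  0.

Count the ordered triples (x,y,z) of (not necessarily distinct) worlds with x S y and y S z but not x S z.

Enumerating: (w0,w6,w5), (w0,w6,w7), (w1,w2,w4), (w1,w6,w7), (w3,w6,w5), (w3,w6,w7).

6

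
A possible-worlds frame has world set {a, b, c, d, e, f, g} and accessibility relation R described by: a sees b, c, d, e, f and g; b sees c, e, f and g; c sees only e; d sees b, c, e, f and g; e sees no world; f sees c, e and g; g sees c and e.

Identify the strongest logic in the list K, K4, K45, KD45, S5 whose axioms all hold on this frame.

K4

Transitive (axiom 4): yes — every two-step R-path is closed by a direct edge.
Euclidean (axiom 5): no — a R b and a R d, but not b R d.
Serial (axiom D): no — e has no R-successor.
Reflexive (axiom T): no — a is not related to itself.
So F validates K, K4; K45 would additionally require R to be Euclidean. The strongest is K4.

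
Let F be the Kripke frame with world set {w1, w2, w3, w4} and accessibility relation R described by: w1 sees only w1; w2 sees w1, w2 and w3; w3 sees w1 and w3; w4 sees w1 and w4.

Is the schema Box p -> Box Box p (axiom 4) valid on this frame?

The schema 4 characterises exactly the transitive frames.
Transitive: yes — every two-step R-path is closed by a direct edge.

Yes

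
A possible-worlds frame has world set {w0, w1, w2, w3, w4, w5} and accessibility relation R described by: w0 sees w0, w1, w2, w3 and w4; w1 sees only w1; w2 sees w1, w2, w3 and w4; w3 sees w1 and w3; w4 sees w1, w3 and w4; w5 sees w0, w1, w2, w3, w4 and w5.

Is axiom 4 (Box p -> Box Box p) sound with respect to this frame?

The schema 4 characterises exactly the transitive frames.
Transitive: yes — every two-step R-path is closed by a direct edge.

Yes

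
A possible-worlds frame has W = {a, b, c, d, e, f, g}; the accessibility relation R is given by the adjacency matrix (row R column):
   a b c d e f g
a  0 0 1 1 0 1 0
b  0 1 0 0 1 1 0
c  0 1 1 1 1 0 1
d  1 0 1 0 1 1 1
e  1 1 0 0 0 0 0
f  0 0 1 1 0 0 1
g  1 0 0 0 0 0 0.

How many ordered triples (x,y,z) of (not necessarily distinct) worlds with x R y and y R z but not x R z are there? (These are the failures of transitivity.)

35

Enumerating: (a,c,b), (a,c,e), (a,c,g), (a,d,a), (a,d,e), (a,d,g), (a,f,g), (b,e,a), (b,f,c), (b,f,d), (b,f,g), (c,b,f), … and 23 more.
Total: 35.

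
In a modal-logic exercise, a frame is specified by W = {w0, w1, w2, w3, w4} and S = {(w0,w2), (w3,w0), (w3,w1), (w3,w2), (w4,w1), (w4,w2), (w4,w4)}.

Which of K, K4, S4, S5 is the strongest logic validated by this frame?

Transitive (axiom 4): yes — every two-step S-path is closed by a direct edge.
Reflexive (axiom T): no — w0 is not related to itself.
Euclidean (axiom 5): no — w3 S w0 and w3 S w1, but not w0 S w1.
So F validates K, K4; S4 would additionally require S to be reflexive. The strongest is K4.

K4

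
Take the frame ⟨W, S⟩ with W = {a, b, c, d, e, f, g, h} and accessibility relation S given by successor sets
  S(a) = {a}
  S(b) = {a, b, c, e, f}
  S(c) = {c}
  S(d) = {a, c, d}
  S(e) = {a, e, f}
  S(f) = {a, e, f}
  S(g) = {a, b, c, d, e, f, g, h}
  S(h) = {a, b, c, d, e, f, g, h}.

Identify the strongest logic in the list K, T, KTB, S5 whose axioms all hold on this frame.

Reflexive (axiom T): yes — every world is S-related to itself.
Symmetric (axiom B): no — b S a but not a S b.
Euclidean (axiom 5): no — b S a and b S c, but not a S c.
So F validates K, T; KTB would additionally require S to be symmetric. The strongest is T.

T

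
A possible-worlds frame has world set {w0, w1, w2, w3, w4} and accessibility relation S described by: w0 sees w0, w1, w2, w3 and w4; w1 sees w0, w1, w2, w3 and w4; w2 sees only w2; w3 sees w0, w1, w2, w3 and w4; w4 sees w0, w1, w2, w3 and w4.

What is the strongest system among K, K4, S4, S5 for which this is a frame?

S4

Transitive (axiom 4): yes — every two-step S-path is closed by a direct edge.
Reflexive (axiom T): yes — every world is S-related to itself.
Euclidean (axiom 5): no — w0 S w2 and w0 S w1, but not w2 S w1.
So F validates K, K4, S4; S5 would additionally require S to be Euclidean. The strongest is S4.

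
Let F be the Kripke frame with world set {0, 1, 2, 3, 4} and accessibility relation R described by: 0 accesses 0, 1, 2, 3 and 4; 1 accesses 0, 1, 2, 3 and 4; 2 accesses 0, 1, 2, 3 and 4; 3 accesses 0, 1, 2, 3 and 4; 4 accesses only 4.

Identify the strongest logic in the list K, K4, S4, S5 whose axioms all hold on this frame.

Transitive (axiom 4): yes — every two-step R-path is closed by a direct edge.
Reflexive (axiom T): yes — every world is R-related to itself.
Euclidean (axiom 5): no — 0 R 4 and 0 R 1, but not 4 R 1.
So F validates K, K4, S4; S5 would additionally require R to be Euclidean. The strongest is S4.

S4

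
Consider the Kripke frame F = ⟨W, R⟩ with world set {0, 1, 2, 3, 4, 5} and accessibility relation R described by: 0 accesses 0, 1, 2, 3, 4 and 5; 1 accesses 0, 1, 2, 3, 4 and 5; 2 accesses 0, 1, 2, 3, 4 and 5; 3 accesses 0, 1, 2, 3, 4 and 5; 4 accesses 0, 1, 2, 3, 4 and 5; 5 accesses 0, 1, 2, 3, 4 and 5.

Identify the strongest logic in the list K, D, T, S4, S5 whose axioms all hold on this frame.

Serial (axiom D): yes — every world has a successor (e.g. 0 R 0).
Reflexive (axiom T): yes — every world is R-related to itself.
Transitive (axiom 4): yes — every two-step R-path is closed by a direct edge.
Euclidean (axiom 5): yes — any two successors of a common world are R-related.
So F validates K, D, T, S4, S5. The strongest is S5.

S5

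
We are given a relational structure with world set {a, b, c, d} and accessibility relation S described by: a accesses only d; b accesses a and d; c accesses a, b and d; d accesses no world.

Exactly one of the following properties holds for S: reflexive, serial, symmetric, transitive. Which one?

transitive

Reflexive: no — a is not related to itself.
Serial: no — d has no S-successor.
Symmetric: no — a S d but not d S a.
Transitive: yes — every two-step S-path is closed by a direct edge.
Only transitive holds.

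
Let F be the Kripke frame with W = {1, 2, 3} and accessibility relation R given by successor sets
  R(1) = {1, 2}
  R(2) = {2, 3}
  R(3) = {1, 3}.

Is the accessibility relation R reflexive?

Yes

Reflexive: yes — every world is R-related to itself.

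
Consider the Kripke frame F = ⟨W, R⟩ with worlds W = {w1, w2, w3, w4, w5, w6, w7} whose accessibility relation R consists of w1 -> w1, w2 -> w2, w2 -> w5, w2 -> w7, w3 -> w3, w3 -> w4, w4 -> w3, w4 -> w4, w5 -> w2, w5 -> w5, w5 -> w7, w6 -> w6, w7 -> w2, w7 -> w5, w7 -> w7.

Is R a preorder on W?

Yes

Reflexive: yes — every world is R-related to itself.
Transitive: yes — every two-step R-path is closed by a direct edge.
So R is a preorder.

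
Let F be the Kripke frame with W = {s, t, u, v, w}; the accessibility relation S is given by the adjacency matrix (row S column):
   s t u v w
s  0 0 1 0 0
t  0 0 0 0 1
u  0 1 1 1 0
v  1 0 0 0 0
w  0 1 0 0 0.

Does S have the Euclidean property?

No

Euclidean: no — u S t and u S v, but not t S v.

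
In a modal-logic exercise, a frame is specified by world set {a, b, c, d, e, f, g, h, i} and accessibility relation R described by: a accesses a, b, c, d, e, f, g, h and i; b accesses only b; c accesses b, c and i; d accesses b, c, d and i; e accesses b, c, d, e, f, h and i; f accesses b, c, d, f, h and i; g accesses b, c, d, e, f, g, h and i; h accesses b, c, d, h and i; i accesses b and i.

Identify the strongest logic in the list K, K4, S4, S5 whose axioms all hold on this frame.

Transitive (axiom 4): yes — every two-step R-path is closed by a direct edge.
Reflexive (axiom T): yes — every world is R-related to itself.
Euclidean (axiom 5): no — a R b and a R c, but not b R c.
So F validates K, K4, S4; S5 would additionally require R to be Euclidean. The strongest is S4.

S4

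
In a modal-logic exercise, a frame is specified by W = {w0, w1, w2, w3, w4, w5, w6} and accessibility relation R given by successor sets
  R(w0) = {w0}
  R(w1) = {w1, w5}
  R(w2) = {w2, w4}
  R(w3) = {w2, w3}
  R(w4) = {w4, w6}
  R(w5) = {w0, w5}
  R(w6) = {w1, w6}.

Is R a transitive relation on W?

No

Transitive: no — w1 R w5 and w5 R w0, but not w1 R w0.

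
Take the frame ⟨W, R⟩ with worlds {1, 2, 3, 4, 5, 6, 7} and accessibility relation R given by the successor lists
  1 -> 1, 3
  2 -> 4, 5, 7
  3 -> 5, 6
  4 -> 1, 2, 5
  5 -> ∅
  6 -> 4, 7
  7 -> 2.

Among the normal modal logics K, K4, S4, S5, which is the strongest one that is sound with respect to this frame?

Transitive (axiom 4): no — 1 R 3 and 3 R 5, but not 1 R 5.
Reflexive (axiom T): no — 2 is not related to itself.
Euclidean (axiom 5): no — 2 R 4 and 2 R 7, but not 4 R 7.
So F validates K; K4 would additionally require R to be transitive. The strongest is K.

K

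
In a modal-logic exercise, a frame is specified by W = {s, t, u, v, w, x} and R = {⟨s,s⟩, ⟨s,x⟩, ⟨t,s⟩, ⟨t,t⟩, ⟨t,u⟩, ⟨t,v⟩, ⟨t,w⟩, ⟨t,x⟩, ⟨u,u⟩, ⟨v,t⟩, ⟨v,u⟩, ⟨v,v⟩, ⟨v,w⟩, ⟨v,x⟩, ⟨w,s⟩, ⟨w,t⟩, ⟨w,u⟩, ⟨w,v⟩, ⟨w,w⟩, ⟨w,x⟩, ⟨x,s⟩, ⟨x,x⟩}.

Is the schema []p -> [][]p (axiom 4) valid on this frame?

Axiom 4 corresponds to the accessibility relation being transitive.
Transitive: no — v R t and t R s, but not v R s.

No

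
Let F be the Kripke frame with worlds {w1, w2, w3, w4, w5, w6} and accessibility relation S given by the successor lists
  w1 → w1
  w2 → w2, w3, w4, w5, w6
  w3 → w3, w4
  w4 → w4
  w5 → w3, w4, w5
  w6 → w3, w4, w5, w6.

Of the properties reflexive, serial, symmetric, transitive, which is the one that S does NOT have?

Reflexive: yes — every world is S-related to itself.
Serial: yes — every world has a successor (e.g. w1 S w1).
Symmetric: no — w2 S w3 but not w3 S w2.
Transitive: yes — every two-step S-path is closed by a direct edge.
Only symmetric fails.

symmetric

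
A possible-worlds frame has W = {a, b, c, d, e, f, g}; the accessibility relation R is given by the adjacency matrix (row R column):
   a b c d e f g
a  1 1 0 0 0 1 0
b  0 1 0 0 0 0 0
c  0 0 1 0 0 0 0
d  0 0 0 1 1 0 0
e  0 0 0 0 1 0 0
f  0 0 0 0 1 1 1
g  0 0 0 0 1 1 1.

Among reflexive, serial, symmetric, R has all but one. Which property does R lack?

Reflexive: yes — every world is R-related to itself.
Serial: yes — every world has a successor (e.g. a R a).
Symmetric: no — a R b but not b R a.
Only symmetric fails.

symmetric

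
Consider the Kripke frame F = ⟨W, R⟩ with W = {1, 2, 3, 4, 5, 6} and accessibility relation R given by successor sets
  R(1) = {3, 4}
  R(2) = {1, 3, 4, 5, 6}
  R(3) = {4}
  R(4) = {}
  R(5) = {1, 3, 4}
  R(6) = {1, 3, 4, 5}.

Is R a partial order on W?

Reflexive: no — 1 is not related to itself.
Transitive: yes — every two-step R-path is closed by a direct edge.
Antisymmetric: yes — no distinct pair is related both ways.
So R is not a partial order.

No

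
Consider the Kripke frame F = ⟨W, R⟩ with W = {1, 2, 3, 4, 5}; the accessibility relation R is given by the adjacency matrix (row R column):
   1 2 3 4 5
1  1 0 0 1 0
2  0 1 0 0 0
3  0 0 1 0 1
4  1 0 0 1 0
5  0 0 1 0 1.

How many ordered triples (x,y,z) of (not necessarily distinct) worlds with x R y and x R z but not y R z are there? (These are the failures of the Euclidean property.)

R is Euclidean; there are no such tuples.

0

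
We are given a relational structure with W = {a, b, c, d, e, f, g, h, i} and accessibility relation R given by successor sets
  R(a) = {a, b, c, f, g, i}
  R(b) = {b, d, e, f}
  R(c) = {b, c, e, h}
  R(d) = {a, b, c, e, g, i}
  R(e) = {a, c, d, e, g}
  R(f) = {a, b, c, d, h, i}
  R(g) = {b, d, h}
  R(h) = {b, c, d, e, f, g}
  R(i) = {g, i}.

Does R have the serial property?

Serial: yes — every world has a successor (e.g. a R a).

Yes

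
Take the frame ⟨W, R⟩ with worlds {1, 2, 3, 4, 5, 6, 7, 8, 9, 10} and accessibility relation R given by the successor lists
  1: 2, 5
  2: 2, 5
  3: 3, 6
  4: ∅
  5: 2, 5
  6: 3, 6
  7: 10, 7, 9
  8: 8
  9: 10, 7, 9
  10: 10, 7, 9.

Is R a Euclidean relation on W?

Yes

Euclidean: yes — any two successors of a common world are R-related.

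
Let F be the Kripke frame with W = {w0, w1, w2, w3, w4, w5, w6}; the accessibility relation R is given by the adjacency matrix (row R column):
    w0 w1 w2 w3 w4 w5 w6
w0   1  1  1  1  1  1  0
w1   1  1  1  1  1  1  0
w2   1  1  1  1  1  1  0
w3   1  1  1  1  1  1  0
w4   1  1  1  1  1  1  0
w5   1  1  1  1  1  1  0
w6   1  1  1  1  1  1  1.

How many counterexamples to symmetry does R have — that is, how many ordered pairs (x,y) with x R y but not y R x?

6

Enumerating: (w6,w0), (w6,w1), (w6,w2), (w6,w3), (w6,w4), (w6,w5).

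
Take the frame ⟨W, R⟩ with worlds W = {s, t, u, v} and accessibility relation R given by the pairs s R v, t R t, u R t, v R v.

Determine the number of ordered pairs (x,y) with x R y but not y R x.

Enumerating: (s,v), (u,t).

2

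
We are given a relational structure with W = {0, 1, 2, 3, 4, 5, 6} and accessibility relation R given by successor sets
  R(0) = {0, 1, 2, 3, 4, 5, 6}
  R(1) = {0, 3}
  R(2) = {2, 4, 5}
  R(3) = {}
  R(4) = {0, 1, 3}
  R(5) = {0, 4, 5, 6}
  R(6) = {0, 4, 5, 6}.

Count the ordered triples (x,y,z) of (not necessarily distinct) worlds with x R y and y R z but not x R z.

Enumerating: (1,0,1), (1,0,2), (1,0,4), (1,0,5), (1,0,6), (2,4,0), (2,4,1), (2,4,3), (2,5,0), (2,5,6), (4,0,2), (4,0,4), … and 12 more.
Total: 24.

24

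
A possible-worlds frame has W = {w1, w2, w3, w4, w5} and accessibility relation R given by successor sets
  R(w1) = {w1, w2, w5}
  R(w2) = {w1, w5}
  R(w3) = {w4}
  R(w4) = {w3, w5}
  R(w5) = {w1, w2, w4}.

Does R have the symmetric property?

Yes

Symmetric: yes — every pair in R has its reverse in R.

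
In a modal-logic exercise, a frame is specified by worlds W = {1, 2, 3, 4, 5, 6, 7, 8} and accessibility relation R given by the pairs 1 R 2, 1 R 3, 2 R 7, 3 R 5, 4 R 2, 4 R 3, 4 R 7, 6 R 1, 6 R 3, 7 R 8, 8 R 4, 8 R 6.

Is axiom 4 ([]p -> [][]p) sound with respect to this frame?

No

The schema 4 characterises exactly the transitive frames.
Transitive: no — 1 R 2 and 2 R 7, but not 1 R 7.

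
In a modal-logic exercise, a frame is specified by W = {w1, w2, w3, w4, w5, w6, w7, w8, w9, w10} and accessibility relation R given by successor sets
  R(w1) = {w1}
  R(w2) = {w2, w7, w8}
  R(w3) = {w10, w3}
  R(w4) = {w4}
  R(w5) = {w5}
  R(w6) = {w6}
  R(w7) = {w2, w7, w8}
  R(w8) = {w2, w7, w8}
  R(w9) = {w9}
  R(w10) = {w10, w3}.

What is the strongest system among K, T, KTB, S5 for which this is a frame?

Reflexive (axiom T): yes — every world is R-related to itself.
Symmetric (axiom B): yes — every pair in R has its reverse in R.
Euclidean (axiom 5): yes — any two successors of a common world are R-related.
So F validates K, T, KTB, S5. The strongest is S5.

S5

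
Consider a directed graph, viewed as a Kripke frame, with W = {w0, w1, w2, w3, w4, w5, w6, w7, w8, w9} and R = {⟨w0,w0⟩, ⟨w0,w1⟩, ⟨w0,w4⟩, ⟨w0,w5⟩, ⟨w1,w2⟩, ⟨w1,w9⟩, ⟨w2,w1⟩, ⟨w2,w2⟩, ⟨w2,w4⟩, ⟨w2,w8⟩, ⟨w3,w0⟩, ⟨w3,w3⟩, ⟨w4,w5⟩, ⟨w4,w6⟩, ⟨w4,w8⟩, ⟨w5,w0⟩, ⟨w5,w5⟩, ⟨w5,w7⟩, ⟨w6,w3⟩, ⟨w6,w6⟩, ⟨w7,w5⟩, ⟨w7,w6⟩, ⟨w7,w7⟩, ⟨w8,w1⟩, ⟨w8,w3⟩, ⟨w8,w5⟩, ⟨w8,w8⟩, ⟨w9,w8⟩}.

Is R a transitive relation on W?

No

Transitive: no — w0 R w1 and w1 R w2, but not w0 R w2.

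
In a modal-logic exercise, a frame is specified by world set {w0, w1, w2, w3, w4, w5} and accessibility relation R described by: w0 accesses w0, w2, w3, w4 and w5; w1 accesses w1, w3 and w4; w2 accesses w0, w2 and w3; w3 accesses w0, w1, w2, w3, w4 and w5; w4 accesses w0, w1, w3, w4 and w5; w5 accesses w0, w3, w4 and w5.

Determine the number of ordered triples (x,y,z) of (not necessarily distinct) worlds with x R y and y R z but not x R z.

18

Enumerating: (w0,w3,w1), (w0,w4,w1), (w1,w3,w0), (w1,w3,w2), (w1,w3,w5), (w1,w4,w0), (w1,w4,w5), (w2,w0,w4), (w2,w0,w5), (w2,w3,w1), (w2,w3,w4), (w2,w3,w5), (w4,w0,w2), (w4,w3,w2), (w5,w0,w2), (w5,w3,w1), (w5,w3,w2), (w5,w4,w1).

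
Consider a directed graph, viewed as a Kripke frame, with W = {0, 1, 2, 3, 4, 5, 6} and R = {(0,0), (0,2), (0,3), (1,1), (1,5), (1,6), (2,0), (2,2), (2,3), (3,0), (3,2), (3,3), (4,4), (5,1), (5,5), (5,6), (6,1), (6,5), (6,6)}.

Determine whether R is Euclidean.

Yes

Euclidean: yes — any two successors of a common world are R-related.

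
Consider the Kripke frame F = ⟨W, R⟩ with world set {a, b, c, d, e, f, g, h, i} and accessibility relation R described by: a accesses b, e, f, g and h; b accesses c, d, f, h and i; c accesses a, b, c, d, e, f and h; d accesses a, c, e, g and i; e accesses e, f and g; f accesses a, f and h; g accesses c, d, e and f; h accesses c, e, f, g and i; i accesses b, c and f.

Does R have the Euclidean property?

No

Euclidean: no — a R b and a R e, but not b R e.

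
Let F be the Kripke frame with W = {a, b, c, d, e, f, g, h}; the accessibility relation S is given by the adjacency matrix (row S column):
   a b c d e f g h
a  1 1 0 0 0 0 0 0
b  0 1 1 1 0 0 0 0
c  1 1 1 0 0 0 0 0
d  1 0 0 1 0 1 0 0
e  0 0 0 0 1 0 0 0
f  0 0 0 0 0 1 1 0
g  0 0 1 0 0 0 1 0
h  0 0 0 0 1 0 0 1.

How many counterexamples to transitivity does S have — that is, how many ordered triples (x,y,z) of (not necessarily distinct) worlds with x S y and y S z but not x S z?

11

Enumerating: (a,b,c), (a,b,d), (b,c,a), (b,d,a), (b,d,f), (c,b,d), (d,a,b), (d,f,g), (f,g,c), (g,c,a), (g,c,b).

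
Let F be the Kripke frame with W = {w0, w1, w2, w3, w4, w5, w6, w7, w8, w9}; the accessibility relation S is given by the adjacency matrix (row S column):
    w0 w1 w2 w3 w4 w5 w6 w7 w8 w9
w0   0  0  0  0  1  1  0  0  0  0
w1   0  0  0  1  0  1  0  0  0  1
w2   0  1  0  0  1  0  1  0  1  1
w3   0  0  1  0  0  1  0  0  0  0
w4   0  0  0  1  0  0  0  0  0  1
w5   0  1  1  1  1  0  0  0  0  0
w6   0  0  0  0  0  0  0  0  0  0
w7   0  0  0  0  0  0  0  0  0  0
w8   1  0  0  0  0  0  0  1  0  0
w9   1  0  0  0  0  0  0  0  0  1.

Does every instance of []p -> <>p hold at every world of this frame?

The schema D characterises exactly the serial frames.
Serial: no — w6 has no S-successor.

No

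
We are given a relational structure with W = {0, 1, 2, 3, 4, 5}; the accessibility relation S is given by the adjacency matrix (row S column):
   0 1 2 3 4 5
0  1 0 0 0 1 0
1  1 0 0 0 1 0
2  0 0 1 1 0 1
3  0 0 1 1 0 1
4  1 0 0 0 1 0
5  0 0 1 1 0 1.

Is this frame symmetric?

No

Symmetric: no — 1 S 0 but not 0 S 1.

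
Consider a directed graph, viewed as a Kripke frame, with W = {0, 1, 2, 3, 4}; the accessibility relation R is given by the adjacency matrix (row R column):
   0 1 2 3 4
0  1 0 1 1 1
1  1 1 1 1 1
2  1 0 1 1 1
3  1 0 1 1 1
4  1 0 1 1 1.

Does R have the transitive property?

Transitive: yes — every two-step R-path is closed by a direct edge.

Yes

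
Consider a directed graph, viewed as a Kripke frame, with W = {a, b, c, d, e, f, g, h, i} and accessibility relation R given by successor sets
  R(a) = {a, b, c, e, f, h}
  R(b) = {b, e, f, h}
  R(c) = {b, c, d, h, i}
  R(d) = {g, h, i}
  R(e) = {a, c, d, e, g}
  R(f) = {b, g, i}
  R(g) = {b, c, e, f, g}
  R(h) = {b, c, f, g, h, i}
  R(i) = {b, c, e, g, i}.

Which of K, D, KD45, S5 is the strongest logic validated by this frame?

Serial (axiom D): yes — every world has a successor (e.g. a R a).
Euclidean (axiom 5): no — a R b and a R c, but not b R c.
Transitive (axiom 4): no — a R c and c R d, but not a R d.
Reflexive (axiom T): no — d is not related to itself.
So F validates K, D; KD45 would additionally require R to be Euclidean and transitive. The strongest is D.

D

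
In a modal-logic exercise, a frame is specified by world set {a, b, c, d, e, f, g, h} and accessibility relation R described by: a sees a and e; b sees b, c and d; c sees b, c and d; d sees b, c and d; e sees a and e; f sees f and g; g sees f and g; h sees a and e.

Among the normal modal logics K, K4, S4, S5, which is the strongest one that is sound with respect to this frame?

K4

Transitive (axiom 4): yes — every two-step R-path is closed by a direct edge.
Reflexive (axiom T): no — h is not related to itself.
Euclidean (axiom 5): yes — any two successors of a common world are R-related.
So F validates K, K4; S4 would additionally require R to be reflexive. The strongest is K4.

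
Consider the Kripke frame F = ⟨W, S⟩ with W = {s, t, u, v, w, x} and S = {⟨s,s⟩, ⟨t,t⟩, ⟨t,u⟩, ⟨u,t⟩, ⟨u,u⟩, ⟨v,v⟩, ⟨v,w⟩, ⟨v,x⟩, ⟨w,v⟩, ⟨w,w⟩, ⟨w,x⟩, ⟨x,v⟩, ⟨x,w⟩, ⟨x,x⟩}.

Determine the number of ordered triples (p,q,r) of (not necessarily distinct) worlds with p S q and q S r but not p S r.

S is transitive; there are no such tuples.

0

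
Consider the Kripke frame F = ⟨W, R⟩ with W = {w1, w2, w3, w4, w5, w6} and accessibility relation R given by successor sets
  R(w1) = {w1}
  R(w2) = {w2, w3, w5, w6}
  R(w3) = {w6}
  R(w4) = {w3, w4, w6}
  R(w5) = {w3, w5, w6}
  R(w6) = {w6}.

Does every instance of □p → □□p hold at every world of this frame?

Yes

The schema 4 characterises exactly the transitive frames.
Transitive: yes — every two-step R-path is closed by a direct edge.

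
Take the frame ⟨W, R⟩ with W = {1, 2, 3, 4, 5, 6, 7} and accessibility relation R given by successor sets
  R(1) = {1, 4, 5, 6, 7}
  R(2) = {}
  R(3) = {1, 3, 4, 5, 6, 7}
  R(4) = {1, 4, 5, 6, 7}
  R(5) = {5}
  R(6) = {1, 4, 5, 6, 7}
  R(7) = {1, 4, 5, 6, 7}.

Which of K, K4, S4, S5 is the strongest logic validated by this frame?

Transitive (axiom 4): yes — every two-step R-path is closed by a direct edge.
Reflexive (axiom T): no — 2 is not related to itself.
Euclidean (axiom 5): no — 1 R 5 and 1 R 4, but not 5 R 4.
So F validates K, K4; S4 would additionally require R to be reflexive. The strongest is K4.

K4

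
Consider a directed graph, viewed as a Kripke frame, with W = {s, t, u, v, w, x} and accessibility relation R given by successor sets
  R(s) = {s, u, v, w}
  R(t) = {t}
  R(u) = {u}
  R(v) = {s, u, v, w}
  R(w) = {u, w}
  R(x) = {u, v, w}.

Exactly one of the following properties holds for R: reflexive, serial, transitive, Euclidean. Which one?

serial

Reflexive: no — x is not related to itself.
Serial: yes — every world has a successor (e.g. s R s).
Transitive: no — x R v and v R s, but not x R s.
Euclidean: no — s R u and s R v, but not u R v.
Only serial holds.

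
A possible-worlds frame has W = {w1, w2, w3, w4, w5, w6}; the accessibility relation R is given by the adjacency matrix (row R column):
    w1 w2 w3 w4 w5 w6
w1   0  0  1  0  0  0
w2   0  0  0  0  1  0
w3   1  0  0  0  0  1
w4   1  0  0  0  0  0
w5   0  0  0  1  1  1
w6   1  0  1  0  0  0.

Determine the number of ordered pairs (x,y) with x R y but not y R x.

Enumerating: (w2,w5), (w4,w1), (w5,w4), (w5,w6), (w6,w1).

5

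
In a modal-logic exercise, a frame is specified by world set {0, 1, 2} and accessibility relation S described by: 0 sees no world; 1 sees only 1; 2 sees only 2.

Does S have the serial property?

No

Serial: no — 0 has no S-successor.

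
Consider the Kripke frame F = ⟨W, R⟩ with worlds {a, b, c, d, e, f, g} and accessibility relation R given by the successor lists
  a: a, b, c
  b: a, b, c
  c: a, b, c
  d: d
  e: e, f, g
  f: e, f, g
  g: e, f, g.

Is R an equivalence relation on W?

Yes

Reflexive: yes — every world is R-related to itself.
Symmetric: yes — every pair in R has its reverse in R.
Transitive: yes — every two-step R-path is closed by a direct edge.
So R is an equivalence relation.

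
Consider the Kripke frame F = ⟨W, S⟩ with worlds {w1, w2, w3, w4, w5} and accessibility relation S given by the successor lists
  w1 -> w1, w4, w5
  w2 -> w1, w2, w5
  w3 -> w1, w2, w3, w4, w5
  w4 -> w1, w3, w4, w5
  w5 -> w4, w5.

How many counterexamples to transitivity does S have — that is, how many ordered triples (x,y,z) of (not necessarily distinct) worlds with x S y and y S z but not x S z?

Enumerating: (w1,w4,w3), (w2,w1,w4), (w2,w5,w4), (w4,w3,w2), (w5,w4,w1), (w5,w4,w3).

6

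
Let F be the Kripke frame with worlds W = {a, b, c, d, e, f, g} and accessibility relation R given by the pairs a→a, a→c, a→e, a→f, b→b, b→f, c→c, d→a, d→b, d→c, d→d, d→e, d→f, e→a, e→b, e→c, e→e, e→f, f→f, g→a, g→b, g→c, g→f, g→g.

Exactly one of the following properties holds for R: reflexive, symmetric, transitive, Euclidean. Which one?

Reflexive: yes — every world is R-related to itself.
Symmetric: no — a R c but not c R a.
Transitive: no — a R e and e R b, but not a R b.
Euclidean: no — a R c and a R e, but not c R e.
Only reflexive holds.

reflexive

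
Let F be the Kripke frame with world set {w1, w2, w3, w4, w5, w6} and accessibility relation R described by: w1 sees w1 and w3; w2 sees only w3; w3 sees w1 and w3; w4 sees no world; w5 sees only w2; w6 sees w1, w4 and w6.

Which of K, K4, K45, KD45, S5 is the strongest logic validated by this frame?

Transitive (axiom 4): no — w2 R w3 and w3 R w1, but not w2 R w1.
Euclidean (axiom 5): no — w6 R w1 and w6 R w4, but not w1 R w4.
Serial (axiom D): no — w4 has no R-successor.
Reflexive (axiom T): no — w2 is not related to itself.
So F validates K; K4 would additionally require R to be transitive. The strongest is K.

K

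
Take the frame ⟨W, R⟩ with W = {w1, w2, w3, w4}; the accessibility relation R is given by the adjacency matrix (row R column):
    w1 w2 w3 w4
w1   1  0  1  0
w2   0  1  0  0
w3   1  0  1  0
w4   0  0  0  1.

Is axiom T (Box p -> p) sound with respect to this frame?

Yes

Axiom T corresponds to the accessibility relation being reflexive.
Reflexive: yes — every world is R-related to itself.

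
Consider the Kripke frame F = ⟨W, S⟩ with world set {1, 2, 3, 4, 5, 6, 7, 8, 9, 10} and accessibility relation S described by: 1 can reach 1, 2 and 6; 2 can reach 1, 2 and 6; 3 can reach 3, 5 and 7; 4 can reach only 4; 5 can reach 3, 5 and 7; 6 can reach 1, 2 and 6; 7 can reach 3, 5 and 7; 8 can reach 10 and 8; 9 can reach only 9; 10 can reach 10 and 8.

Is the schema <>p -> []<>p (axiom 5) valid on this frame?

The schema 5 characterises exactly the Euclidean frames.
Euclidean: yes — any two successors of a common world are S-related.

Yes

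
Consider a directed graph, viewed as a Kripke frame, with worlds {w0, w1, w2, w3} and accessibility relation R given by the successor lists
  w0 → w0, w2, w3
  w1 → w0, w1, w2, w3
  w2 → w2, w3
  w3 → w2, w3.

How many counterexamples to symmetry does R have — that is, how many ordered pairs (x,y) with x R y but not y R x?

5

Enumerating: (w0,w2), (w0,w3), (w1,w0), (w1,w2), (w1,w3).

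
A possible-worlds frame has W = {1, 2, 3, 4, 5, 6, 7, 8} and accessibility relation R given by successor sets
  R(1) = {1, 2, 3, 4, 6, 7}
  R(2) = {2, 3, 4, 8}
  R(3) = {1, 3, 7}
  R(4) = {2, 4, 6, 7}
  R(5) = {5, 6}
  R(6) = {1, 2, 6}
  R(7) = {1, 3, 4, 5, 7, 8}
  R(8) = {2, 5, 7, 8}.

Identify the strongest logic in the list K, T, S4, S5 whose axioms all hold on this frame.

Reflexive (axiom T): yes — every world is R-related to itself.
Transitive (axiom 4): no — 1 R 2 and 2 R 8, but not 1 R 8.
Euclidean (axiom 5): no — 1 R 2 and 1 R 6, but not 2 R 6.
So F validates K, T; S4 would additionally require R to be transitive. The strongest is T.

T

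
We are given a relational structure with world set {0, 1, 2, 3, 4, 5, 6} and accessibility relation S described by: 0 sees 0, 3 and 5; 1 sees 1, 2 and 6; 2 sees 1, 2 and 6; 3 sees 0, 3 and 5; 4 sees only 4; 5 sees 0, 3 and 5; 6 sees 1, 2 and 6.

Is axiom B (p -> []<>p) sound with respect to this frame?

Yes

By correspondence theory, B is valid on a frame iff S is symmetric.
Symmetric: yes — every pair in S has its reverse in S.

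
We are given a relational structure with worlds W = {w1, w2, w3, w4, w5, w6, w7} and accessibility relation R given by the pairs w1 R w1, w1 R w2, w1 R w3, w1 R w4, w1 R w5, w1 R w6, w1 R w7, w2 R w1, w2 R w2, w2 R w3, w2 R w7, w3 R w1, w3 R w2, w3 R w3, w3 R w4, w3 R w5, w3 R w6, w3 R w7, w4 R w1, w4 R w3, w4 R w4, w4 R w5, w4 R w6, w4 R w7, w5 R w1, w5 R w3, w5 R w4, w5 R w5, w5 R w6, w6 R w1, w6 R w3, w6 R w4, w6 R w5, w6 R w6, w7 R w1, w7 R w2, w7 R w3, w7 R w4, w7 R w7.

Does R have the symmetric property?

Symmetric: yes — every pair in R has its reverse in R.

Yes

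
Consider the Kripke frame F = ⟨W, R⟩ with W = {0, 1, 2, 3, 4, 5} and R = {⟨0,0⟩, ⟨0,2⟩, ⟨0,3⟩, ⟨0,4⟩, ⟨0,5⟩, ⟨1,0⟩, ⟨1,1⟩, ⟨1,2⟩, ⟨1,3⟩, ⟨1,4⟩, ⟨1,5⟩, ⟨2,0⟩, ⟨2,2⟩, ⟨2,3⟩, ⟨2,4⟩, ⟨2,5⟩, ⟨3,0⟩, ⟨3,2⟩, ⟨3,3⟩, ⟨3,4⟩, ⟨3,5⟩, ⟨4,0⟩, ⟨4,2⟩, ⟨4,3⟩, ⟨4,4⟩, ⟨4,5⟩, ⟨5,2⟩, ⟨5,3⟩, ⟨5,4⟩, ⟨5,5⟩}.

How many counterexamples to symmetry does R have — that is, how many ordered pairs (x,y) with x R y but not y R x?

Enumerating: (0,5), (1,0), (1,2), (1,3), (1,4), (1,5).

6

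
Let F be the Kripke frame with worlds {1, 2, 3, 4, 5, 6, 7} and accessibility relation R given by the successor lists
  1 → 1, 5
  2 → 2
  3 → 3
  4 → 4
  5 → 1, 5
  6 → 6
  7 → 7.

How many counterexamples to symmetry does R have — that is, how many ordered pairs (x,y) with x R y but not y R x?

R is symmetric; there are no such tuples.

0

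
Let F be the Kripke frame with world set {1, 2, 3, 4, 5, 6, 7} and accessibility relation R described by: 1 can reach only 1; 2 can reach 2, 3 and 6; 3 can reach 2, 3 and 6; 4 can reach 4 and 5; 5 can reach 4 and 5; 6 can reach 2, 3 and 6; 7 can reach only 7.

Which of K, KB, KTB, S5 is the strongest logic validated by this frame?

Symmetric (axiom B): yes — every pair in R has its reverse in R.
Reflexive (axiom T): yes — every world is R-related to itself.
Euclidean (axiom 5): yes — any two successors of a common world are R-related.
So F validates K, KB, KTB, S5. The strongest is S5.

S5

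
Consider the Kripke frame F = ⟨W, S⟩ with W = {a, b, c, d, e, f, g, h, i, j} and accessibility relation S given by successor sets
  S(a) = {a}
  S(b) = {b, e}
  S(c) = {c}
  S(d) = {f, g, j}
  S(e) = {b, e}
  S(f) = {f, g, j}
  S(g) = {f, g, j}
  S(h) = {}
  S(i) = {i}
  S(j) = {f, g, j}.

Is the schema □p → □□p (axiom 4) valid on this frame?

By correspondence theory, 4 is valid on a frame iff S is transitive.
Transitive: yes — every two-step S-path is closed by a direct edge.

Yes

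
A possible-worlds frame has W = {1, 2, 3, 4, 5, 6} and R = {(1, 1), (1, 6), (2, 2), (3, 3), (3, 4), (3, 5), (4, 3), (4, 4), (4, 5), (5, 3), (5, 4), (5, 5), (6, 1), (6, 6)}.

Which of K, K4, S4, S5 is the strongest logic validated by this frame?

Transitive (axiom 4): yes — every two-step R-path is closed by a direct edge.
Reflexive (axiom T): yes — every world is R-related to itself.
Euclidean (axiom 5): yes — any two successors of a common world are R-related.
So F validates K, K4, S4, S5. The strongest is S5.

S5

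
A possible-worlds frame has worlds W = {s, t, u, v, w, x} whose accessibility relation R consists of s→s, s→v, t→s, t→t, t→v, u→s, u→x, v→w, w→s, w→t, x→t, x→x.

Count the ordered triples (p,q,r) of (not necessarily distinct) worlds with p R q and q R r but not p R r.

Enumerating: (s,v,w), (t,v,w), (u,s,v), (u,x,t), (v,w,s), (v,w,t), (w,s,v), (w,t,v), (x,t,s), (x,t,v).

10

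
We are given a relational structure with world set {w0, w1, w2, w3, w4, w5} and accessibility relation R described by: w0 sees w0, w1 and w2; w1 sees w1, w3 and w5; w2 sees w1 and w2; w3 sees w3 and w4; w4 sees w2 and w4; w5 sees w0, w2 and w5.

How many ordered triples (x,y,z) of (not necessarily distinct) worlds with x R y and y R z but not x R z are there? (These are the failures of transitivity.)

Enumerating: (w0,w1,w3), (w0,w1,w5), (w1,w3,w4), (w1,w5,w0), (w1,w5,w2), (w2,w1,w3), (w2,w1,w5), (w3,w4,w2), (w4,w2,w1), (w5,w0,w1), (w5,w2,w1).

11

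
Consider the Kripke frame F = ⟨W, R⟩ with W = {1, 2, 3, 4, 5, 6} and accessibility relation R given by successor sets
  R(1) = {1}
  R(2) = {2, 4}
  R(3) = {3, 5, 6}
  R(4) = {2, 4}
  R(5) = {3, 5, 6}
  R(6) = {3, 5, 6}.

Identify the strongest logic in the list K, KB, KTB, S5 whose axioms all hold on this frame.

Symmetric (axiom B): yes — every pair in R has its reverse in R.
Reflexive (axiom T): yes — every world is R-related to itself.
Euclidean (axiom 5): yes — any two successors of a common world are R-related.
So F validates K, KB, KTB, S5. The strongest is S5.

S5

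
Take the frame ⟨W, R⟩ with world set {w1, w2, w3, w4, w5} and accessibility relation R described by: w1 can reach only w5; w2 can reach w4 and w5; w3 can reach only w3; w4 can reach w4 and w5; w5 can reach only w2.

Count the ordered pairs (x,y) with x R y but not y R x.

3

Enumerating: (w1,w5), (w2,w4), (w4,w5).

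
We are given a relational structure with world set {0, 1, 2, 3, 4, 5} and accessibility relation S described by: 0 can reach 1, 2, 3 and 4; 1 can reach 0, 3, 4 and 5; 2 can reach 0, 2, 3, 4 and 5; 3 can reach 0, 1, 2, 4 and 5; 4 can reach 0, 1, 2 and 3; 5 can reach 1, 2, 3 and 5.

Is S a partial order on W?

Reflexive: no — 0 is not related to itself.
Transitive: no — 0 S 1 and 1 S 5, but not 0 S 5.
Antisymmetric: no — 0 S 1 and 1 S 0 with 0 ≠ 1.
So S is not a partial order.

No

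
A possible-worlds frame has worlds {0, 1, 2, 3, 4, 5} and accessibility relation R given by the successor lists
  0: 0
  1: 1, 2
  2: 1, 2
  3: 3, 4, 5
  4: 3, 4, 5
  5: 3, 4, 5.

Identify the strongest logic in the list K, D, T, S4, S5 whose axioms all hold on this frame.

S5

Serial (axiom D): yes — every world has a successor (e.g. 0 R 0).
Reflexive (axiom T): yes — every world is R-related to itself.
Transitive (axiom 4): yes — every two-step R-path is closed by a direct edge.
Euclidean (axiom 5): yes — any two successors of a common world are R-related.
So F validates K, D, T, S4, S5. The strongest is S5.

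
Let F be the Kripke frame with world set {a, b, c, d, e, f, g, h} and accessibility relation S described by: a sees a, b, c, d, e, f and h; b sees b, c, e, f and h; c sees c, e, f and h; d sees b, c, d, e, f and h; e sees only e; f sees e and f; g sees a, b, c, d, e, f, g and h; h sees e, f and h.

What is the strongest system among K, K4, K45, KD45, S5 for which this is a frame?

Transitive (axiom 4): yes — every two-step S-path is closed by a direct edge.
Euclidean (axiom 5): no — a S b and a S d, but not b S d.
Serial (axiom D): yes — every world has a successor (e.g. a S a).
Reflexive (axiom T): yes — every world is S-related to itself.
So F validates K, K4; K45 would additionally require S to be Euclidean. The strongest is K4.

K4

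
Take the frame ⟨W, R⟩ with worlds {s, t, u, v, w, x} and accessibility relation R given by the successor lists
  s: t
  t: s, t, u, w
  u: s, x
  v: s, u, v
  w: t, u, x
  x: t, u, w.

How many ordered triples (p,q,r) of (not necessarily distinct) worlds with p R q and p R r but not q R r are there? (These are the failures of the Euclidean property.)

25

Enumerating: (t,s,s), (t,s,u), (t,s,w), (t,u,t), (t,u,u), (t,u,w), (t,w,s), (t,w,w), (u,s,s), (u,s,x), (u,x,s), (u,x,x), … and 13 more.
Total: 25.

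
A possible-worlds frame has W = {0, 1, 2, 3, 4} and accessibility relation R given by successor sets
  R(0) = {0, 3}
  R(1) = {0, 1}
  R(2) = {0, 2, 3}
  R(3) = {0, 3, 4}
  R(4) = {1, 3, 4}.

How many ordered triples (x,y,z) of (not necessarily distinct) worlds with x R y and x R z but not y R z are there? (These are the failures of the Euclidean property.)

8

Enumerating: (1,0,1), (2,0,2), (2,3,2), (3,0,4), (3,4,0), (4,1,3), (4,1,4), (4,3,1).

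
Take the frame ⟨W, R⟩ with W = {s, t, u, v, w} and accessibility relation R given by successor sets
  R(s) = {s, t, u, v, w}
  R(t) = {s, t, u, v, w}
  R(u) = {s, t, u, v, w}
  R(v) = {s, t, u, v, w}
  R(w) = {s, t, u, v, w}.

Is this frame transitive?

Transitive: yes — every two-step R-path is closed by a direct edge.

Yes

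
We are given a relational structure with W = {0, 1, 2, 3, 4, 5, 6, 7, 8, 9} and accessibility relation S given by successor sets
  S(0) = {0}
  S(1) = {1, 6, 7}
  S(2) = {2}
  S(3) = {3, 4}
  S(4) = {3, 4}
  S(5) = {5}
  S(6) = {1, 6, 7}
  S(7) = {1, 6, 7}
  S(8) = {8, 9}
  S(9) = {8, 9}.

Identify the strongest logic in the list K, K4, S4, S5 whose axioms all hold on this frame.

S5

Transitive (axiom 4): yes — every two-step S-path is closed by a direct edge.
Reflexive (axiom T): yes — every world is S-related to itself.
Euclidean (axiom 5): yes — any two successors of a common world are S-related.
So F validates K, K4, S4, S5. The strongest is S5.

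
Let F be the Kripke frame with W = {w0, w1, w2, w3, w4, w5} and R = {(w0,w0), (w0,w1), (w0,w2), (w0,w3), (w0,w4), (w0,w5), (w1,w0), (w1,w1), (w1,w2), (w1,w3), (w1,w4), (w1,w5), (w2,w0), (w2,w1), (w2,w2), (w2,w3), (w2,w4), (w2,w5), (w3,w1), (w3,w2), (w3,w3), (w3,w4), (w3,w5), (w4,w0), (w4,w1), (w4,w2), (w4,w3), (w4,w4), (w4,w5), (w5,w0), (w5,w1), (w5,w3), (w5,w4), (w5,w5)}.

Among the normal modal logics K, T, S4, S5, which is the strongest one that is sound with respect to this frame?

Reflexive (axiom T): yes — every world is R-related to itself.
Transitive (axiom 4): no — w3 R w1 and w1 R w0, but not w3 R w0.
Euclidean (axiom 5): no — w0 R w5 and w0 R w2, but not w5 R w2.
So F validates K, T; S4 would additionally require R to be transitive. The strongest is T.

T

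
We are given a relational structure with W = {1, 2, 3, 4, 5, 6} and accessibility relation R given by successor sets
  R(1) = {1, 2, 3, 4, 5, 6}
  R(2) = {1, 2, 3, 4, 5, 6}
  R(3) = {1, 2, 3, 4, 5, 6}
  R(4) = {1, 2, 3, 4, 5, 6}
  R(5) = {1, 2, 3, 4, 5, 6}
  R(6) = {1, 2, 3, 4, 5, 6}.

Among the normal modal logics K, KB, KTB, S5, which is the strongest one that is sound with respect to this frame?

Symmetric (axiom B): yes — every pair in R has its reverse in R.
Reflexive (axiom T): yes — every world is R-related to itself.
Euclidean (axiom 5): yes — any two successors of a common world are R-related.
So F validates K, KB, KTB, S5. The strongest is S5.

S5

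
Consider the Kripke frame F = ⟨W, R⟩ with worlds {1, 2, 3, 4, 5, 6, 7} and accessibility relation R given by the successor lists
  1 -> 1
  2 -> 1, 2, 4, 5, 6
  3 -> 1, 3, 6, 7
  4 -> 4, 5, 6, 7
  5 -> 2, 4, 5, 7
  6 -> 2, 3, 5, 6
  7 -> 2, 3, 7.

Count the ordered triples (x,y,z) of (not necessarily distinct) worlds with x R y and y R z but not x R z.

Enumerating: (2,4,7), (2,5,7), (2,6,3), (3,6,2), (3,6,5), (3,7,2), (4,5,2), (4,6,2), (4,6,3), (4,7,2), (4,7,3), (5,2,1), … and 15 more.
Total: 27.

27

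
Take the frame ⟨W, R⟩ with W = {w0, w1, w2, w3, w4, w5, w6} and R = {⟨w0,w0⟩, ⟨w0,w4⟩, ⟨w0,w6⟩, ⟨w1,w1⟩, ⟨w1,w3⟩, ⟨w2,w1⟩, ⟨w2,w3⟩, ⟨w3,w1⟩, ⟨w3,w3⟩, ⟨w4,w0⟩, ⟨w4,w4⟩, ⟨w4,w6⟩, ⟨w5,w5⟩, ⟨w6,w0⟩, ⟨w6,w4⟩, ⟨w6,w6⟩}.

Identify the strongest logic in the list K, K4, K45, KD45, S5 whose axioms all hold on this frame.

KD45

Transitive (axiom 4): yes — every two-step R-path is closed by a direct edge.
Euclidean (axiom 5): yes — any two successors of a common world are R-related.
Serial (axiom D): yes — every world has a successor (e.g. w0 R w0).
Reflexive (axiom T): no — w2 is not related to itself.
So F validates K, K4, K45, KD45; S5 would additionally require R to be reflexive. The strongest is KD45.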